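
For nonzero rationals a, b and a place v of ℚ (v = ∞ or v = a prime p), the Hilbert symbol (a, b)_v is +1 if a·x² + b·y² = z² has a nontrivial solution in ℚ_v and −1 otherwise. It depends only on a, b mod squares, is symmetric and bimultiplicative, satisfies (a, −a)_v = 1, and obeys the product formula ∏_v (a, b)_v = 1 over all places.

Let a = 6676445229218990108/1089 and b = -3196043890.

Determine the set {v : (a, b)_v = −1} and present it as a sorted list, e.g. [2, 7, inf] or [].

(a, b) ≡ (11687, -3800290) mod (ℚ^×)²; places V = {2, 3, 5, 11, 13, 19, 23, 29, 31, 41, ∞}.
(a,b)_2: α=2, β=1; u≡7, v≡7 (mod 8); ε(u)ε(v)=1·1, αω(v)=2·0, βω(u)=1·0; sum ≡ 1  ⇒  -1.
(a,b)_31: α=1, u≡9; β=1, v≡29 (mod 31); (9|31)=+1, (29|31)=-1; sign (−1)^1·+1^1·-1^1 = +1.
(a,b)_3: α=-2, u≡2; β=0, v≡2 (mod 3); (2|3)=-1, (2|3)=-1; sign (−1)^0·-1^0·-1^-2 = +1.
(a,b)_∞: sgn(11687)=+, sgn(-3800290)=−, so +1.
(a,b)_11: α=-2, u≡9; β=0, v≡5 (mod 11); (9|11)=+1, (5|11)=+1; sign (−1)^0·+1^0·+1^-2 = +1.
(a,b)_5: α=0, u≡2; β=1, v≡2 (mod 5); (2|5)=-1, (2|5)=-1; sign (−1)^0·-1^1·-1^0 = -1.
(a,b)_29: α=3, u≡21; β=2, v≡15 (mod 29); (21|29)=-1, (15|29)=-1; sign (−1)^0·-1^2·-1^3 = -1.
(a,b)_23: α=4, u≡3; β=1, v≡3 (mod 23); (3|23)=+1, (3|23)=+1; sign (−1)^0·+1^1·+1^4 = +1.
(a,b)_19: α=2, u≡8; β=0, v≡13 (mod 19); (8|19)=-1, (13|19)=-1; sign (−1)^0·-1^0·-1^2 = +1.
(a,b)_41: α=2, u≡33; β=1, v≡26 (mod 41); (33|41)=+1, (26|41)=-1; sign (−1)^0·+1^1·-1^2 = +1.
(a,b)_13: α=1, u≡6; β=1, v≡9 (mod 13); (6|13)=-1, (9|13)=+1; sign (−1)^0·-1^1·+1^1 = -1.
|Ram(11687, -3800290)| = 4, even; anisotropic at {2, 5, 13, 29}.

[2, 5, 13, 29]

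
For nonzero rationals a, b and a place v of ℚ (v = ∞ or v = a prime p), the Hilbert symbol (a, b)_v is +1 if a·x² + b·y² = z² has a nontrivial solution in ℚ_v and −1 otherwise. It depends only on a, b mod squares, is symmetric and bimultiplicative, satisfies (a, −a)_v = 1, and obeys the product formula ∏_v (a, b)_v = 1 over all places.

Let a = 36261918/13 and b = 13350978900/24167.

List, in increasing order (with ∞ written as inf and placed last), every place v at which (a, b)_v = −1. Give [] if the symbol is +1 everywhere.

[7, 13]

Mod squares: a ≡ 646646, b ≡ 323323. Check v ∈ {∞, 2, 3, 5, 7, 11, 13, 17, 19}.
v=5: a=5^0·(≡1), b=5^2·(≡3) mod 5; (1|5)=+1, (3|5)=-1; (−1)^{0·2·2}·(+1)^2·(-1)^0 = +1.
v=7: a=7^1·(≡6), b=7^1·(≡5) mod 7; (6|7)=-1, (5|7)=-1; (−1)^{1·1·3}·(-1)^1·(-1)^1 = -1.
v=2: v_2(a)=1, v_2(b)=2; units ≡ 3, 3 (mod 8); ε·ε+αω+βω = 1·1+1·1+2·1 ≡ 0  ⇒  (a,b)_2 = +1.
v=19: a=19^1·(≡11), b=19^1·(≡18) mod 19; (11|19)=+1, (18|19)=-1; (−1)^{1·1·9}·(+1)^1·(-1)^1 = +1.
v=∞: 646646 > 0 and 323323 > 0  ⇒  (a,b)_∞ = +1.
v=11: a=11^1·(≡7), b=11^-1·(≡9) mod 11; (7|11)=-1, (9|11)=+1; (−1)^{1·-1·5}·(-1)^-1·(+1)^1 = +1.
v=3: a=3^6·(≡2), b=3^10·(≡1) mod 3; (2|3)=-1, (1|3)=+1; (−1)^{6·10·1}·(-1)^10·(+1)^6 = +1.
v=17: a=17^1·(≡1), b=17^1·(≡15) mod 17; (1|17)=+1, (15|17)=+1; (−1)^{1·1·8}·(+1)^1·(+1)^1 = +1.
v=13: a=13^-1·(≡4), b=13^-3·(≡7) mod 13; (4|13)=+1, (7|13)=-1; (−1)^{-1·-3·6}·(+1)^-3·(-1)^-1 = -1.
|Ram(646646, 323323)| = 2, even; anisotropic at {7, 13}.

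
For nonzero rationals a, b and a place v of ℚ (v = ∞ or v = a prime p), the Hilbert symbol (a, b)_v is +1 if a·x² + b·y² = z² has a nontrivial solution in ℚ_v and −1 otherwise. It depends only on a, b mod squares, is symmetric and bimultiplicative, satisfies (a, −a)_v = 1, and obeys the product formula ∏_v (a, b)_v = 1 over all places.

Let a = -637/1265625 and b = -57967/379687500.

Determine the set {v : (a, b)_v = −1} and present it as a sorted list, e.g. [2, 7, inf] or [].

[2, 3, 13, inf]

(a, b) ≡ (-13, -21) mod (ℚ^×)²; places V = {2, 3, 5, 7, 13, ∞}.
(a,b)_7: α=2, u≡2; β=3, v≡2 (mod 7); (2|7)=+1, (2|7)=+1; sign (−1)^0·+1^3·+1^2 = +1.
(a,b)_2: α=0, β=-2; u≡3, v≡3 (mod 8); ε(u)ε(v)=1·1, αω(v)=0·1, βω(u)=-2·1; sum ≡ 1  ⇒  -1.
(a,b)_5: α=-6, u≡3; β=-8, v≡4 (mod 5); (3|5)=-1, (4|5)=+1; sign (−1)^0·-1^-8·+1^-6 = +1.
(a,b)_3: α=-4, u≡2; β=-5, v≡2 (mod 3); (2|3)=-1, (2|3)=-1; sign (−1)^0·-1^-5·-1^-4 = -1.
(a,b)_∞: sgn(-13)=−, sgn(-21)=−, so -1.
(a,b)_13: α=1, u≡12; β=2, v≡6 (mod 13); (12|13)=+1, (6|13)=-1; sign (−1)^0·+1^2·-1^1 = -1.
|Ram(-13, -21)| = 4, even; anisotropic at {2, 3, 13, ∞}.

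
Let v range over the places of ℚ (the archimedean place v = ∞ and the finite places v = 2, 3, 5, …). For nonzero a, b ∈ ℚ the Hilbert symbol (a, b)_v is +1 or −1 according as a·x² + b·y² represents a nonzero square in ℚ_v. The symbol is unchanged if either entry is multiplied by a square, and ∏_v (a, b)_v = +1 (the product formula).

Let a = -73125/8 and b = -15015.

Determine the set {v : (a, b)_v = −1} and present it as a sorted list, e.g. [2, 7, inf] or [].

(a, b) ≡ (-26, -15015) mod (ℚ^×)²; places V = {2, 3, 5, 7, 11, 13, ∞}.
(a,b)_7: α=0, u≡4; β=1, v≡4 (mod 7); (4|7)=+1, (4|7)=+1; sign (−1)^0·+1^1·+1^0 = +1.
(a,b)_2: α=-3, β=0; u≡3, v≡1 (mod 8); ε(u)ε(v)=1·0, αω(v)=-3·0, βω(u)=0·1; sum ≡ 0  ⇒  +1.
(a,b)_11: α=0, u≡10; β=1, v≡10 (mod 11); (10|11)=-1, (10|11)=-1; sign (−1)^0·-1^1·-1^0 = -1.
(a,b)_5: α=4, u≡1; β=1, v≡2 (mod 5); (1|5)=+1, (2|5)=-1; sign (−1)^0·+1^1·-1^4 = +1.
(a,b)_13: α=1, u≡7; β=1, v≡2 (mod 13); (7|13)=-1, (2|13)=-1; sign (−1)^0·-1^1·-1^1 = +1.
(a,b)_∞: sgn(-26)=−, sgn(-15015)=−, so -1.
(a,b)_3: α=2, u≡1; β=1, v≡2 (mod 3); (1|3)=+1, (2|3)=-1; sign (−1)^0·+1^1·-1^2 = +1.
(-26, -15015 / ℚ) ramifies at {11, ∞}: a division algebra.

[11, inf]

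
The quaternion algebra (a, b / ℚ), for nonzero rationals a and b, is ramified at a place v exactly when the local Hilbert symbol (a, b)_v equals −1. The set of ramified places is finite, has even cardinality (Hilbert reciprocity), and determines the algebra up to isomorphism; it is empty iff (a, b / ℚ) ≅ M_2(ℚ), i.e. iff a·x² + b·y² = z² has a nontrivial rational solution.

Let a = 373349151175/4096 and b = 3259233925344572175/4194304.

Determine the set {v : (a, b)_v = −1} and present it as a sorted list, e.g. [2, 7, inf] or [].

[2, 11, 13, 17]

(a, b) ≡ (7, 138567) mod (ℚ^×)²; places V = {2, 3, 5, 7, 11, 13, 17, 19, ∞}.
(a,b)_5: α=2, u≡2; β=2, v≡3 (mod 5); (2|5)=-1, (3|5)=-1; sign (−1)^0·-1^2·-1^2 = +1.
(a,b)_17: α=2, u≡6; β=3, v≡8 (mod 17); (6|17)=-1, (8|17)=+1; sign (−1)^0·-1^3·+1^2 = -1.
(a,b)_13: α=2, u≡5; β=3, v≡1 (mod 13); (5|13)=-1, (1|13)=+1; sign (−1)^0·-1^3·+1^2 = -1.
(a,b)_∞: sgn(7)=+, sgn(138567)=+, so +1.
(a,b)_7: α=1, u≡1; β=2, v≡2 (mod 7); (1|7)=+1, (2|7)=+1; sign (−1)^0·+1^2·+1^1 = +1.
(a,b)_19: α=2, u≡9; β=3, v≡5 (mod 19); (9|19)=+1, (5|19)=+1; sign (−1)^0·+1^3·+1^2 = +1.
(a,b)_3: α=0, u≡1; β=3, v≡1 (mod 3); (1|3)=+1, (1|3)=+1; sign (−1)^0·+1^3·+1^0 = +1.
(a,b)_11: α=2, u≡6; β=3, v≡8 (mod 11); (6|11)=-1, (8|11)=-1; sign (−1)^0·-1^3·-1^2 = -1.
(a,b)_2: α=-12, β=-22; u≡7, v≡7 (mod 8); ε(u)ε(v)=1·1, αω(v)=-12·0, βω(u)=-22·0; sum ≡ 1  ⇒  -1.
(7, 138567 / ℚ) ramifies at {2, 11, 13, 17}: a division algebra.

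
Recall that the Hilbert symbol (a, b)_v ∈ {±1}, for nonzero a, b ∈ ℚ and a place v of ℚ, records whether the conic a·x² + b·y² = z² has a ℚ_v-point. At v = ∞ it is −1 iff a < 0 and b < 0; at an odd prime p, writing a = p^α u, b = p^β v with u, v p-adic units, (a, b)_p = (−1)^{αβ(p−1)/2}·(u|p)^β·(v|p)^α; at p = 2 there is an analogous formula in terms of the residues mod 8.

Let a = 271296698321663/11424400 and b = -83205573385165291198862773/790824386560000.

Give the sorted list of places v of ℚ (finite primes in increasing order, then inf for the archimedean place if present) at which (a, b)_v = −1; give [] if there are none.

Mod squares: a ≡ 23, b ≡ -133. Check v ∈ {∞, 2, 5, 7, 13, 17, 19, 23, 31}.
v=∞: 23 > 0 and -133 < 0  ⇒  (a,b)_∞ = +1.
v=17: a=17^2·(≡12), b=17^4·(≡5) mod 17; (12|17)=-1, (5|17)=-1; (−1)^{2·4·8}·(-1)^4·(-1)^2 = +1.
v=23: a=23^1·(≡3), b=23^2·(≡19) mod 23; (3|23)=+1, (19|23)=-1; (−1)^{1·2·11}·(+1)^2·(-1)^1 = -1.
v=2: v_2(a)=-4, v_2(b)=-18; units ≡ 7, 3 (mod 8); ε·ε+αω+βω = 1·1+-4·1+-18·0 ≡ 1  ⇒  (a,b)_2 = -1.
v=31: a=31^2·(≡17), b=31^4·(≡26) mod 31; (17|31)=-1, (26|31)=-1; (−1)^{2·4·15}·(-1)^4·(-1)^2 = +1.
v=19: a=19^2·(≡6), b=19^5·(≡14) mod 19; (6|19)=+1, (14|19)=-1; (−1)^{2·5·9}·(+1)^5·(-1)^2 = +1.
v=5: a=5^-2·(≡3), b=5^-4·(≡2) mod 5; (3|5)=-1, (2|5)=-1; (−1)^{-2·-4·2}·(-1)^-4·(-1)^-2 = +1.
v=13: a=13^-4·(≡4), b=13^-6·(≡10) mod 13; (4|13)=+1, (10|13)=+1; (−1)^{-4·-6·6}·(+1)^-6·(+1)^-4 = +1.
v=7: a=7^6·(≡4), b=7^7·(≡2) mod 7; (4|7)=+1, (2|7)=+1; (−1)^{6·7·3}·(+1)^7·(+1)^6 = +1.
Ram(23, -133) = {2, 23}; no ℚ_2-point on the conic.

[2, 23]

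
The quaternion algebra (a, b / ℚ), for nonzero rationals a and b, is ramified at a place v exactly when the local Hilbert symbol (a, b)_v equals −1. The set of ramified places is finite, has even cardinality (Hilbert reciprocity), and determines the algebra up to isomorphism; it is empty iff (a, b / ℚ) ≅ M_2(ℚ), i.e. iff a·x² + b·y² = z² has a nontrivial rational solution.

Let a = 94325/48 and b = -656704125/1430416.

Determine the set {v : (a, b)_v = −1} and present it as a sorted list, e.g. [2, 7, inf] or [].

(a, b) ≡ (231, -165) mod (ℚ^×)²; places V = {2, 3, 5, 7, 11, 13, 19, 23, ∞}.
(a,b)_5: α=2, u≡1; β=3, v≡2 (mod 5); (1|5)=+1, (2|5)=-1; sign (−1)^0·+1^3·-1^2 = +1.
(a,b)_19: α=0, u≡18; β=2, v≡11 (mod 19); (18|19)=-1, (11|19)=+1; sign (−1)^0·-1^2·+1^0 = +1.
(a,b)_23: α=0, u≡1; β=-2, v≡19 (mod 23); (1|23)=+1, (19|23)=-1; sign (−1)^0·+1^-2·-1^0 = +1.
(a,b)_11: α=1, u≡7; β=1, v≡10 (mod 11); (7|11)=-1, (10|11)=-1; sign (−1)^1·-1^1·-1^1 = -1.
(a,b)_7: α=3, u≡5; β=2, v≡5 (mod 7); (5|7)=-1, (5|7)=-1; sign (−1)^0·-1^2·-1^3 = -1.
(a,b)_2: α=-4, β=-4; u≡7, v≡3 (mod 8); ε(u)ε(v)=1·1, αω(v)=-4·1, βω(u)=-4·0; sum ≡ 1  ⇒  -1.
(a,b)_3: α=-1, u≡2; β=3, v≡2 (mod 3); (2|3)=-1, (2|3)=-1; sign (−1)^1·-1^3·-1^-1 = -1.
(a,b)_∞: sgn(231)=+, sgn(-165)=−, so +1.
(a,b)_13: α=0, u≡4; β=-2, v≡1 (mod 13); (4|13)=+1, (1|13)=+1; sign (−1)^0·+1^-2·+1^0 = +1.
|Ram(231, -165)| = 4, even; anisotropic at {2, 3, 7, 11}.

[2, 3, 7, 11]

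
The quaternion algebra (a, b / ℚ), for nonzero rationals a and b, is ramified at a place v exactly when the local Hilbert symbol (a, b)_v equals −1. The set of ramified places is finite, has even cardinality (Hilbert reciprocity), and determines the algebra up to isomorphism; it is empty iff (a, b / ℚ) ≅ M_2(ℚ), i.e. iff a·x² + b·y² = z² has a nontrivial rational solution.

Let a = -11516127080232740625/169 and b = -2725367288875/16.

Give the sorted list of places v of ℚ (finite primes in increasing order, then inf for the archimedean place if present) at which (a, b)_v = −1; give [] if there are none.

Mod squares: a ≡ -118465, b ≡ -301979755. Check v ∈ {∞, 2, 3, 5, 7, 11, 13, 17, 19, 29, 37, 43}.
v=5: a=5^5·(≡2), b=5^3·(≡4) mod 5; (2|5)=-1, (4|5)=+1; (−1)^{5·3·2}·(-1)^3·(+1)^5 = -1.
v=7: a=7^0·(≡5), b=7^1·(≡6) mod 7; (5|7)=-1, (6|7)=-1; (−1)^{0·1·3}·(-1)^1·(-1)^0 = -1.
v=29: a=29^1·(≡7), b=29^1·(≡1) mod 29; (7|29)=+1, (1|29)=+1; (−1)^{1·1·14}·(+1)^1·(+1)^1 = +1.
v=11: a=11^2·(≡4), b=11^1·(≡6) mod 11; (4|11)=+1, (6|11)=-1; (−1)^{2·1·5}·(+1)^1·(-1)^2 = +1.
v=3: a=3^2·(≡2), b=3^0·(≡2) mod 3; (2|3)=-1, (2|3)=-1; (−1)^{2·0·1}·(-1)^0·(-1)^2 = +1.
v=19: a=19^3·(≡4), b=19^2·(≡12) mod 19; (4|19)=+1, (12|19)=-1; (−1)^{3·2·9}·(+1)^2·(-1)^3 = -1.
v=2: v_2(a)=0, v_2(b)=-4; units ≡ 7, 5 (mod 8); ε·ε+αω+βω = 1·0+0·1+-4·0 ≡ 0  ⇒  (a,b)_2 = +1.
v=13: a=13^-2·(≡3), b=13^0·(≡1) mod 13; (3|13)=+1, (1|13)=+1; (−1)^{-2·0·6}·(+1)^0·(+1)^-2 = +1.
v=43: a=43^1·(≡17), b=43^1·(≡32) mod 43; (17|43)=+1, (32|43)=-1; (−1)^{1·1·21}·(+1)^1·(-1)^1 = +1.
v=37: a=37^2·(≡11), b=37^1·(≡36) mod 37; (11|37)=+1, (36|37)=+1; (−1)^{2·1·18}·(+1)^1·(+1)^2 = +1.
v=17: a=17^2·(≡13), b=17^1·(≡12) mod 17; (13|17)=+1, (12|17)=-1; (−1)^{2·1·8}·(+1)^1·(-1)^2 = +1.
v=∞: -118465 < 0 and -301979755 < 0  ⇒  (a,b)_∞ = -1.
(-118465, -301979755 / ℚ) ramifies at {5, 7, 19, ∞}: a division algebra.

[5, 7, 19, inf]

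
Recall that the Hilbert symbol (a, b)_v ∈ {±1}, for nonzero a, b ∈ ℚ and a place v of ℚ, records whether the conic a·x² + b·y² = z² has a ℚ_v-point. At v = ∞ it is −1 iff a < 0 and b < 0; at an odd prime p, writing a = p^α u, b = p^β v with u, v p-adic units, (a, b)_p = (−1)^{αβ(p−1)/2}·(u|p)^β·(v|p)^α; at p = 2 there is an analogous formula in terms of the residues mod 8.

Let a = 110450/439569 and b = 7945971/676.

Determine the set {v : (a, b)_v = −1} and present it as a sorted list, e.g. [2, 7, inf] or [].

[2, 3, 11, 29]

(a, b) ≡ (2, 22011) mod (ℚ^×)²; places V = {2, 3, 5, 11, 13, 17, 19, 23, 29, 47, ∞}.
(a,b)_13: α=-2, u≡2; β=-2, v≡5 (mod 13); (2|13)=-1, (5|13)=-1; sign (−1)^0·-1^-2·-1^-2 = +1.
(a,b)_11: α=0, u≡6; β=1, v≡7 (mod 11); (6|11)=-1, (7|11)=-1; sign (−1)^0·-1^1·-1^0 = -1.
(a,b)_17: α=-2, u≡15; β=0, v≡4 (mod 17); (15|17)=+1, (4|17)=+1; sign (−1)^0·+1^0·+1^-2 = +1.
(a,b)_3: α=-2, u≡2; β=1, v≡2 (mod 3); (2|3)=-1, (2|3)=-1; sign (−1)^0·-1^1·-1^-2 = -1.
(a,b)_2: α=1, β=-2; u≡1, v≡3 (mod 8); ε(u)ε(v)=0·1, αω(v)=1·1, βω(u)=-2·0; sum ≡ 1  ⇒  -1.
(a,b)_19: α=0, u≡15; β=2, v≡6 (mod 19); (15|19)=-1, (6|19)=+1; sign (−1)^0·-1^2·+1^0 = +1.
(a,b)_5: α=2, u≡2; β=0, v≡1 (mod 5); (2|5)=-1, (1|5)=+1; sign (−1)^0·-1^0·+1^2 = +1.
(a,b)_47: α=2, u≡2; β=0, v≡11 (mod 47); (2|47)=+1, (11|47)=-1; sign (−1)^0·+1^0·-1^2 = +1.
(a,b)_∞: sgn(2)=+, sgn(22011)=+, so +1.
(a,b)_23: α=0, u≡6; β=1, v≡7 (mod 23); (6|23)=+1, (7|23)=-1; sign (−1)^0·+1^1·-1^0 = +1.
(a,b)_29: α=0, u≡12; β=1, v≡4 (mod 29); (12|29)=-1, (4|29)=+1; sign (−1)^0·-1^1·+1^0 = -1.
|Ram(2, 22011)| = 4, even; anisotropic at {2, 3, 11, 29}.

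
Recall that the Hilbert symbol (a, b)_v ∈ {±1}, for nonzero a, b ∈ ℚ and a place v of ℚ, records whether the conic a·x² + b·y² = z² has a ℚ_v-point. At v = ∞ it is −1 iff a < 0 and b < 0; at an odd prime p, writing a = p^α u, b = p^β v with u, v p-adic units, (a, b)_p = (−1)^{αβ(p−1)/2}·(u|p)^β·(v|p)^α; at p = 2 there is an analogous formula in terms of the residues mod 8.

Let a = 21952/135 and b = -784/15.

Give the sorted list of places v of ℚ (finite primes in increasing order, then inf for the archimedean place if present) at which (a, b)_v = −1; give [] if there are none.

(a, b) ≡ (105, -15) mod (ℚ^×)²; places V = {2, 3, 5, 7, ∞}.
(a,b)_∞: sgn(105)=+, sgn(-15)=−, so +1.
(a,b)_3: α=-3, u≡2; β=-1, v≡1 (mod 3); (2|3)=-1, (1|3)=+1; sign (−1)^1·-1^-1·+1^-3 = +1.
(a,b)_7: α=3, u≡4; β=2, v≡5 (mod 7); (4|7)=+1, (5|7)=-1; sign (−1)^0·+1^2·-1^3 = -1.
(a,b)_2: α=6, β=4; u≡1, v≡1 (mod 8); ε(u)ε(v)=0·0, αω(v)=6·0, βω(u)=4·0; sum ≡ 0  ⇒  +1.
(a,b)_5: α=-1, u≡1; β=-1, v≡2 (mod 5); (1|5)=+1, (2|5)=-1; sign (−1)^0·+1^-1·-1^-1 = -1.
Ram(105, -15) = {5, 7}; no ℚ_5-point on the conic.

[5, 7]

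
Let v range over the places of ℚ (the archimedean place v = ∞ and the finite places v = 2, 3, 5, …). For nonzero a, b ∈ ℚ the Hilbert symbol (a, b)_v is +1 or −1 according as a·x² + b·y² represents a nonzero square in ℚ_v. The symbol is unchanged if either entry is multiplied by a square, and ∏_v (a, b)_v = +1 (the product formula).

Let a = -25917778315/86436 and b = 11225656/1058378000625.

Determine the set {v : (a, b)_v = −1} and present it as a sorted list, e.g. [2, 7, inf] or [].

[2, 13, 17, 31]

Mod squares: a ≡ -1267435, b ≡ 46. Check v ∈ {∞, 2, 3, 5, 7, 11, 13, 17, 19, 23, 29, 31, 37, 43}.
v=11: a=11^2·(≡8), b=11^-2·(≡10) mod 11; (8|11)=-1, (10|11)=-1; (−1)^{2·-2·5}·(-1)^-2·(-1)^2 = +1.
v=17: a=17^1·(≡11), b=17^0·(≡7) mod 17; (11|17)=-1, (7|17)=-1; (−1)^{1·0·8}·(-1)^0·(-1)^1 = -1.
v=5: a=5^1·(≡2), b=5^-4·(≡1) mod 5; (2|5)=-1, (1|5)=+1; (−1)^{1·-4·2}·(-1)^-4·(+1)^1 = +1.
v=31: a=31^1·(≡10), b=31^0·(≡26) mod 31; (10|31)=+1, (26|31)=-1; (−1)^{1·0·15}·(+1)^0·(-1)^1 = -1.
v=2: v_2(a)=-2, v_2(b)=3; units ≡ 5, 7 (mod 8); ε·ε+αω+βω = 0·1+-2·0+3·1 ≡ 1  ⇒  (a,b)_2 = -1.
v=29: a=29^0·(≡17), b=29^-2·(≡27) mod 29; (17|29)=-1, (27|29)=-1; (−1)^{0·-2·14}·(-1)^-2·(-1)^0 = +1.
v=37: a=37^1·(≡16), b=37^0·(≡3) mod 37; (16|37)=+1, (3|37)=+1; (−1)^{1·0·18}·(+1)^0·(+1)^1 = +1.
v=7: a=7^-4·(≡5), b=7^0·(≡1) mod 7; (5|7)=-1, (1|7)=+1; (−1)^{-4·0·3}·(-1)^0·(+1)^-4 = +1.
v=∞: -1267435 < 0 and 46 > 0  ⇒  (a,b)_∞ = +1.
v=3: a=3^-2·(≡2), b=3^-2·(≡1) mod 3; (2|3)=-1, (1|3)=+1; (−1)^{-2·-2·1}·(-1)^-2·(+1)^-2 = +1.
v=19: a=19^0·(≡17), b=19^2·(≡12) mod 19; (17|19)=+1, (12|19)=-1; (−1)^{0·2·9}·(+1)^2·(-1)^0 = +1.
v=23: a=23^0·(≡3), b=23^1·(≡16) mod 23; (3|23)=+1, (16|23)=+1; (−1)^{0·1·11}·(+1)^1·(+1)^0 = +1.
v=13: a=13^3·(≡6), b=13^2·(≡2) mod 13; (6|13)=-1, (2|13)=-1; (−1)^{3·2·6}·(-1)^2·(-1)^3 = -1.
v=43: a=43^0·(≡3), b=43^-2·(≡8) mod 43; (3|43)=-1, (8|43)=-1; (−1)^{0·-2·21}·(-1)^-2·(-1)^0 = +1.
(-1267435, 46 / ℚ) ramifies at {2, 13, 17, 31}: a division algebra.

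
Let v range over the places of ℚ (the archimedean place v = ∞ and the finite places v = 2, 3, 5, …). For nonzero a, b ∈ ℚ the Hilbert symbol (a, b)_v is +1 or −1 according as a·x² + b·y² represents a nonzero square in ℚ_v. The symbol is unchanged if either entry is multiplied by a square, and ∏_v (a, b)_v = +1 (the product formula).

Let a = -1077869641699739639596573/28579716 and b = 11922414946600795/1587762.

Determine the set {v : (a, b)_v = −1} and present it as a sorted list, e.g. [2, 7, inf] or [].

(a, b) ≡ (-13, 41990) mod (ℚ^×)²; places V = {2, 3, 5, 7, 11, 13, 17, 19, ∞}.
(a,b)_2: α=-2, β=-1; u≡3, v≡3 (mod 8); ε(u)ε(v)=1·1, αω(v)=-2·1, βω(u)=-1·1; sum ≡ 0  ⇒  +1.
(a,b)_19: α=2, u≡11; β=1, v≡16 (mod 19); (11|19)=+1, (16|19)=+1; sign (−1)^0·+1^1·+1^2 = +1.
(a,b)_17: α=2, u≡13; β=1, v≡12 (mod 17); (13|17)=+1, (12|17)=-1; sign (−1)^0·+1^1·-1^2 = +1.
(a,b)_5: α=0, u≡2; β=1, v≡2 (mod 5); (2|5)=-1, (2|5)=-1; sign (−1)^0·-1^1·-1^0 = -1.
(a,b)_11: α=-2, u≡5; β=-2, v≡1 (mod 11); (5|11)=+1, (1|11)=+1; sign (−1)^0·+1^-2·+1^-2 = +1.
(a,b)_13: α=11, u≡3; β=7, v≡7 (mod 13); (3|13)=+1, (7|13)=-1; sign (−1)^0·+1^7·-1^11 = -1.
(a,b)_∞: sgn(-13)=−, sgn(41990)=+, so +1.
(a,b)_3: α=-10, u≡2; β=-8, v≡2 (mod 3); (2|3)=-1, (2|3)=-1; sign (−1)^0·-1^-8·-1^-10 = +1.
(a,b)_7: α=8, u≡2; β=6, v≡2 (mod 7); (2|7)=+1, (2|7)=+1; sign (−1)^0·+1^6·+1^8 = +1.
(-13, 41990 / ℚ) ramifies at {5, 13}: a division algebra.

[5, 13]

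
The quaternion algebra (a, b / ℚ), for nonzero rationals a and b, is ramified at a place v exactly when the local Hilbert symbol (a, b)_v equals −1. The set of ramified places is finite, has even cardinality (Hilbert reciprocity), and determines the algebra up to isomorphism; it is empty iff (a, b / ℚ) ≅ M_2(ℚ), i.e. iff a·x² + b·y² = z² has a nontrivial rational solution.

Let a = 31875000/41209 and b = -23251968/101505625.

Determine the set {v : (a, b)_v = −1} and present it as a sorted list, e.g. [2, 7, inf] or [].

[2, 3, 5, 17]

Mod squares: a ≡ 510, b ≡ -3. Check v ∈ {∞, 2, 3, 5, 7, 13, 17, 29, 31}.
v=17: a=17^1·(≡2), b=17^0·(≡10) mod 17; (2|17)=+1, (10|17)=-1; (−1)^{1·0·8}·(+1)^0·(-1)^1 = -1.
v=∞: 510 > 0 and -3 < 0  ⇒  (a,b)_∞ = +1.
v=31: a=31^0·(≡18), b=31^-2·(≡2) mod 31; (18|31)=+1, (2|31)=+1; (−1)^{0·-2·15}·(+1)^-2·(+1)^0 = +1.
v=3: a=3^1·(≡2), b=3^3·(≡2) mod 3; (2|3)=-1, (2|3)=-1; (−1)^{1·3·1}·(-1)^3·(-1)^1 = -1.
v=13: a=13^0·(≡12), b=13^-2·(≡12) mod 13; (12|13)=+1, (12|13)=+1; (−1)^{0·-2·6}·(+1)^-2·(+1)^0 = +1.
v=2: v_2(a)=3, v_2(b)=10; units ≡ 7, 5 (mod 8); ε·ε+αω+βω = 1·0+3·1+10·0 ≡ 1  ⇒  (a,b)_2 = -1.
v=5: a=5^7·(≡2), b=5^-4·(≡3) mod 5; (2|5)=-1, (3|5)=-1; (−1)^{7·-4·2}·(-1)^-4·(-1)^7 = -1.
v=7: a=7^-2·(≡3), b=7^0·(≡4) mod 7; (3|7)=-1, (4|7)=+1; (−1)^{-2·0·3}·(-1)^0·(+1)^-2 = +1.
v=29: a=29^-2·(≡26), b=29^2·(≡11) mod 29; (26|29)=-1, (11|29)=-1; (−1)^{-2·2·14}·(-1)^2·(-1)^-2 = +1.
(510, -3 / ℚ) ramifies at {2, 3, 5, 17}: a division algebra.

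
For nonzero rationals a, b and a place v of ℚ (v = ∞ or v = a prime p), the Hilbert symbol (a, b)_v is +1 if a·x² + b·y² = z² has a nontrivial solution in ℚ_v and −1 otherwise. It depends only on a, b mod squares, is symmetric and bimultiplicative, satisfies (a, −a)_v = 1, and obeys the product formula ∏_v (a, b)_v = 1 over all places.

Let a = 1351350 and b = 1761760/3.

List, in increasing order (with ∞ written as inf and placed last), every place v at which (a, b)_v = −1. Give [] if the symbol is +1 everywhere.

(a, b) ≡ (6006, 2730) mod (ℚ^×)²; places V = {2, 3, 5, 7, 11, 13, ∞}.
(a,b)_5: α=2, u≡4; β=1, v≡4 (mod 5); (4|5)=+1, (4|5)=+1; sign (−1)^0·+1^1·+1^2 = +1.
(a,b)_2: α=1, β=5; u≡3, v≡5 (mod 8); ε(u)ε(v)=1·0, αω(v)=1·1, βω(u)=5·1; sum ≡ 0  ⇒  +1.
(a,b)_11: α=1, u≡2; β=2, v≡6 (mod 11); (2|11)=-1, (6|11)=-1; sign (−1)^0·-1^2·-1^1 = -1.
(a,b)_3: α=3, u≡1; β=-1, v≡1 (mod 3); (1|3)=+1, (1|3)=+1; sign (−1)^1·+1^-1·+1^3 = -1.
(a,b)_7: α=1, u≡4; β=1, v≡3 (mod 7); (4|7)=+1, (3|7)=-1; sign (−1)^1·+1^1·-1^1 = +1.
(a,b)_∞: sgn(6006)=+, sgn(2730)=+, so +1.
(a,b)_13: α=1, u≡2; β=1, v≡7 (mod 13); (2|13)=-1, (7|13)=-1; sign (−1)^0·-1^1·-1^1 = +1.
|Ram(6006, 2730)| = 2, even; anisotropic at {3, 11}.

[3, 11]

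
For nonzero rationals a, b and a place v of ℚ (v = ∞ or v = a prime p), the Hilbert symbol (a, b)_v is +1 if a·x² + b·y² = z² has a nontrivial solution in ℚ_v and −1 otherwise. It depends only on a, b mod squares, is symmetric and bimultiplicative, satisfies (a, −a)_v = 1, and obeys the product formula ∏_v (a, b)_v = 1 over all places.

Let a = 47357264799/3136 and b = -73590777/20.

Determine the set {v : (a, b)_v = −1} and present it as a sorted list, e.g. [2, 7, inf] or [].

[2, 29]

Mod squares: a ≡ 8671, b ≡ -77285. Check v ∈ {∞, 2, 3, 5, 7, 13, 19, 23, 29, 41}.
v=29: a=29^1·(≡5), b=29^1·(≡19) mod 29; (5|29)=+1, (19|29)=-1; (−1)^{1·1·14}·(+1)^1·(-1)^1 = -1.
v=19: a=19^2·(≡16), b=19^0·(≡4) mod 19; (16|19)=+1, (4|19)=+1; (−1)^{2·0·9}·(+1)^0·(+1)^2 = +1.
v=41: a=41^2·(≡10), b=41^1·(≡39) mod 41; (10|41)=+1, (39|41)=+1; (−1)^{2·1·20}·(+1)^1·(+1)^2 = +1.
v=3: a=3^2·(≡1), b=3^2·(≡1) mod 3; (1|3)=+1, (1|3)=+1; (−1)^{2·2·1}·(+1)^2·(+1)^2 = +1.
v=23: a=23^1·(≡2), b=23^2·(≡3) mod 23; (2|23)=+1, (3|23)=+1; (−1)^{1·2·11}·(+1)^2·(+1)^1 = +1.
v=∞: 8671 > 0 and -77285 < 0  ⇒  (a,b)_∞ = +1.
v=7: a=7^-2·(≡5), b=7^0·(≡1) mod 7; (5|7)=-1, (1|7)=+1; (−1)^{-2·0·3}·(-1)^0·(+1)^-2 = +1.
v=2: v_2(a)=-6, v_2(b)=-2; units ≡ 7, 3 (mod 8); ε·ε+αω+βω = 1·1+-6·1+-2·0 ≡ 1  ⇒  (a,b)_2 = -1.
v=5: a=5^0·(≡4), b=5^-1·(≡2) mod 5; (4|5)=+1, (2|5)=-1; (−1)^{0·-1·2}·(+1)^-1·(-1)^0 = +1.
v=13: a=13^1·(≡12), b=13^1·(≡3) mod 13; (12|13)=+1, (3|13)=+1; (−1)^{1·1·6}·(+1)^1·(+1)^1 = +1.
|Ram(8671, -77285)| = 2, even; anisotropic at {2, 29}.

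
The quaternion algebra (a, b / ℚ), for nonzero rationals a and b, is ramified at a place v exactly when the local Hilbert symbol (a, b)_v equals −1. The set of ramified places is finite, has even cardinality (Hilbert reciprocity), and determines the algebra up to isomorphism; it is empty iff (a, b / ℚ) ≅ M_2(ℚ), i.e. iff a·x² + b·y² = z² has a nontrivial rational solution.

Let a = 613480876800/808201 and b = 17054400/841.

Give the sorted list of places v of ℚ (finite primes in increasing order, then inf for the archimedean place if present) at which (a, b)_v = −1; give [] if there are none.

[2, 19]

(a, b) ≡ (627, 10659) mod (ℚ^×)²; places V = {2, 3, 5, 11, 17, 19, 23, 29, 31, ∞}.
(a,b)_5: α=2, u≡2; β=2, v≡1 (mod 5); (2|5)=-1, (1|5)=+1; sign (−1)^0·-1^2·+1^2 = +1.
(a,b)_23: α=2, u≡2; β=0, v≡10 (mod 23); (2|23)=+1, (10|23)=-1; sign (−1)^0·+1^0·-1^2 = +1.
(a,b)_∞: sgn(627)=+, sgn(10659)=+, so +1.
(a,b)_19: α=1, u≡14; β=1, v≡8 (mod 19); (14|19)=-1, (8|19)=-1; sign (−1)^1·-1^1·-1^1 = -1.
(a,b)_3: α=1, u≡2; β=1, v≡1 (mod 3); (2|3)=-1, (1|3)=+1; sign (−1)^1·-1^1·+1^1 = +1.
(a,b)_11: α=1, u≡6; β=1, v≡1 (mod 11); (6|11)=-1, (1|11)=+1; sign (−1)^1·-1^1·+1^1 = +1.
(a,b)_17: α=2, u≡9; β=1, v≡8 (mod 17); (9|17)=+1, (8|17)=+1; sign (−1)^0·+1^1·+1^2 = +1.
(a,b)_29: α=-2, u≡8; β=-2, v≡22 (mod 29); (8|29)=-1, (22|29)=+1; sign (−1)^0·-1^-2·+1^-2 = +1.
(a,b)_31: α=-2, u≡25; β=0, v≡15 (mod 31); (25|31)=+1, (15|31)=-1; sign (−1)^0·+1^0·-1^-2 = +1.
(a,b)_2: α=8, β=6; u≡3, v≡3 (mod 8); ε(u)ε(v)=1·1, αω(v)=8·1, βω(u)=6·1; sum ≡ 1  ⇒  -1.
(627, 10659 / ℚ) ramifies at {2, 19}: a division algebra.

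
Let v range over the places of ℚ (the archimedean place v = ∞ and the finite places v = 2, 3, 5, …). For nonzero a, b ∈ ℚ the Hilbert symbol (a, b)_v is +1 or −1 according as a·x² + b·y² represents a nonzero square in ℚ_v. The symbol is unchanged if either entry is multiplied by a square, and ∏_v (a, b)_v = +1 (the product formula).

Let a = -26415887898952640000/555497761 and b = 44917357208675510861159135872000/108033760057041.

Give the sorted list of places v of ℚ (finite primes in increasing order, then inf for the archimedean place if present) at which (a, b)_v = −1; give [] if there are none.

[11, 23]

(a, b) ≡ (-374, 21505) mod (ℚ^×)²; places V = {2, 3, 5, 7, 11, 13, 17, 19, 23, 37, ∞}.
(a,b)_5: α=4, u≡1; β=3, v≡1 (mod 5); (1|5)=+1, (1|5)=+1; sign (−1)^0·+1^3·+1^4 = +1.
(a,b)_3: α=0, u≡1; β=-4, v≡1 (mod 3); (1|3)=+1, (1|3)=+1; sign (−1)^0·+1^-4·+1^0 = +1.
(a,b)_7: α=-4, u≡1; β=-8, v≡4 (mod 7); (1|7)=+1, (4|7)=+1; sign (−1)^0·+1^-8·+1^-4 = +1.
(a,b)_11: α=5, u≡7; β=11, v≡8 (mod 11); (7|11)=-1, (8|11)=-1; sign (−1)^1·-1^11·-1^5 = -1.
(a,b)_∞: sgn(-374)=−, sgn(21505)=+, so +1.
(a,b)_17: α=5, u≡10; β=7, v≡14 (mod 17); (10|17)=-1, (14|17)=-1; sign (−1)^0·-1^7·-1^5 = +1.
(a,b)_37: α=-2, u≡34; β=-2, v≡23 (mod 37); (34|37)=+1, (23|37)=-1; sign (−1)^0·+1^-2·-1^-2 = +1.
(a,b)_2: α=9, β=10; u≡5, v≡1 (mod 8); ε(u)ε(v)=0·0, αω(v)=9·0, βω(u)=10·1; sum ≡ 0  ⇒  +1.
(a,b)_23: α=0, u≡7; β=1, v≡22 (mod 23); (7|23)=-1, (22|23)=-1; sign (−1)^0·-1^1·-1^0 = -1.
(a,b)_19: α=2, u≡6; β=4, v≡9 (mod 19); (6|19)=+1, (9|19)=+1; sign (−1)^0·+1^4·+1^2 = +1.
(a,b)_13: α=-2, u≡1; β=-2, v≡3 (mod 13); (1|13)=+1, (3|13)=+1; sign (−1)^0·+1^-2·+1^-2 = +1.
Ram(-374, 21505) = {11, 23}; no ℚ_11-point on the conic.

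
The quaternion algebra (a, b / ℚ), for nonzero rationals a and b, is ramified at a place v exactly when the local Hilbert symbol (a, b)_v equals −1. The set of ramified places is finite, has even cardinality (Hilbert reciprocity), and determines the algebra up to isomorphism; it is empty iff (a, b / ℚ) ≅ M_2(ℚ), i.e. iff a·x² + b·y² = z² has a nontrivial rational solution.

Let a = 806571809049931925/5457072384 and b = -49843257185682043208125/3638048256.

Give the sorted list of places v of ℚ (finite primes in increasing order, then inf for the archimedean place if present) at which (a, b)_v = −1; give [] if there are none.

Mod squares: a ≡ 77, b ≡ -78. Check v ∈ {∞, 2, 3, 5, 7, 11, 13, 19}.
v=2: v_2(a)=-8, v_2(b)=-9; units ≡ 5, 1 (mod 8); ε·ε+αω+βω = 0·0+-8·0+-9·1 ≡ 1  ⇒  (a,b)_2 = -1.
v=13: a=13^6·(≡12), b=13^7·(≡11) mod 13; (12|13)=+1, (11|13)=-1; (−1)^{6·7·6}·(+1)^7·(-1)^6 = +1.
v=19: a=19^-2·(≡9), b=19^-2·(≡7) mod 19; (9|19)=+1, (7|19)=+1; (−1)^{-2·-2·9}·(+1)^-2·(+1)^-2 = +1.
v=∞: 77 > 0 and -78 < 0  ⇒  (a,b)_∞ = +1.
v=5: a=5^2·(≡3), b=5^4·(≡2) mod 5; (3|5)=-1, (2|5)=-1; (−1)^{2·4·2}·(-1)^4·(-1)^2 = +1.
v=3: a=3^-10·(≡2), b=3^-9·(≡1) mod 3; (2|3)=-1, (1|3)=+1; (−1)^{-10·-9·1}·(-1)^-9·(+1)^-10 = -1.
v=7: a=7^3·(≡2), b=7^2·(≡5) mod 7; (2|7)=+1, (5|7)=-1; (−1)^{3·2·3}·(+1)^2·(-1)^3 = -1.
v=11: a=11^7·(≡2), b=11^10·(≡10) mod 11; (2|11)=-1, (10|11)=-1; (−1)^{7·10·5}·(-1)^10·(-1)^7 = -1.
(77, -78 / ℚ) ramifies at {2, 3, 7, 11}: a division algebra.

[2, 3, 7, 11]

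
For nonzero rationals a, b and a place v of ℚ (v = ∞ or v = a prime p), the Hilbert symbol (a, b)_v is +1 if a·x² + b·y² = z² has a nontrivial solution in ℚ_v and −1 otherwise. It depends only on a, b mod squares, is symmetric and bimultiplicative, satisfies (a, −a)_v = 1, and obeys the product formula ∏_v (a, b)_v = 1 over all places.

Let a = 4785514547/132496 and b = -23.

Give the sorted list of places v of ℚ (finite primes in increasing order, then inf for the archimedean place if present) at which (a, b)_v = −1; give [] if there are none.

[23, 37]

Mod squares: a ≡ 47027, b ≡ -23. Check v ∈ {∞, 2, 7, 11, 13, 23, 29, 31, 37, 41}.
v=∞: 47027 > 0 and -23 < 0  ⇒  (a,b)_∞ = +1.
v=23: a=23^0·(≡7), b=23^1·(≡22) mod 23; (7|23)=-1, (22|23)=-1; (−1)^{0·1·11}·(-1)^1·(-1)^0 = -1.
v=13: a=13^-2·(≡2), b=13^0·(≡3) mod 13; (2|13)=-1, (3|13)=+1; (−1)^{-2·0·6}·(-1)^0·(+1)^-2 = +1.
v=11: a=11^2·(≡10), b=11^0·(≡10) mod 11; (10|11)=-1, (10|11)=-1; (−1)^{2·0·5}·(-1)^0·(-1)^2 = +1.
v=2: v_2(a)=-4, v_2(b)=0; units ≡ 3, 1 (mod 8); ε·ε+αω+βω = 1·0+-4·0+0·1 ≡ 0  ⇒  (a,b)_2 = +1.
v=29: a=29^2·(≡11), b=29^0·(≡6) mod 29; (11|29)=-1, (6|29)=+1; (−1)^{2·0·14}·(-1)^0·(+1)^2 = +1.
v=37: a=37^1·(≡5), b=37^0·(≡14) mod 37; (5|37)=-1, (14|37)=-1; (−1)^{1·0·18}·(-1)^0·(-1)^1 = -1.
v=7: a=7^-2·(≡1), b=7^0·(≡5) mod 7; (1|7)=+1, (5|7)=-1; (−1)^{-2·0·3}·(+1)^0·(-1)^-2 = +1.
v=31: a=31^1·(≡12), b=31^0·(≡8) mod 31; (12|31)=-1, (8|31)=+1; (−1)^{1·0·15}·(-1)^0·(+1)^1 = +1.
v=41: a=41^1·(≡23), b=41^0·(≡18) mod 41; (23|41)=+1, (18|41)=+1; (−1)^{1·0·20}·(+1)^0·(+1)^1 = +1.
Ram(47027, -23) = {23, 37}; no ℚ_23-point on the conic.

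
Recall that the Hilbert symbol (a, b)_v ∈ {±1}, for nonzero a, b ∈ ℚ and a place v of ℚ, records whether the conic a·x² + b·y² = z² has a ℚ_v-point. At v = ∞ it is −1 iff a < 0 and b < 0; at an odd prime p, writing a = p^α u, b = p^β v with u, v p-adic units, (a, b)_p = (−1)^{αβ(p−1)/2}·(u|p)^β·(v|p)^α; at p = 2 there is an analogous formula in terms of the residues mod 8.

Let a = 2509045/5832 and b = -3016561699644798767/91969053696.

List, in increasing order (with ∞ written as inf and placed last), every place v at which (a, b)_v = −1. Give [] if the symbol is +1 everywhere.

[5, 29]

(a, b) ≡ (2090, -5423) mod (ℚ^×)²; places V = {2, 3, 5, 7, 11, 13, 17, 19, 29, 47, ∞}.
(a,b)_13: α=0, u≡4; β=-2, v≡11 (mod 13); (4|13)=+1, (11|13)=-1; sign (−1)^0·+1^-2·-1^0 = +1.
(a,b)_47: α=0, u≡11; β=2, v≡19 (mod 47); (11|47)=-1, (19|47)=-1; sign (−1)^0·-1^2·-1^0 = +1.
(a,b)_19: α=1, u≡14; β=2, v≡6 (mod 19); (14|19)=-1, (6|19)=+1; sign (−1)^0·-1^2·+1^1 = +1.
(a,b)_∞: sgn(2090)=+, sgn(-5423)=−, so +1.
(a,b)_5: α=1, u≡2; β=0, v≡3 (mod 5); (2|5)=-1, (3|5)=-1; sign (−1)^0·-1^0·-1^1 = -1.
(a,b)_17: α=0, u≡15; β=1, v≡15 (mod 17); (15|17)=+1, (15|17)=+1; sign (−1)^0·+1^1·+1^0 = +1.
(a,b)_2: α=-3, β=-10; u≡5, v≡1 (mod 8); ε(u)ε(v)=0·0, αω(v)=-3·0, βω(u)=-10·1; sum ≡ 0  ⇒  +1.
(a,b)_11: α=1, u≡5; β=3, v≡2 (mod 11); (5|11)=+1, (2|11)=-1; sign (−1)^1·+1^3·-1^1 = +1.
(a,b)_7: α=4, u≡2; β=8, v≡4 (mod 7); (2|7)=+1, (4|7)=+1; sign (−1)^0·+1^8·+1^4 = +1.
(a,b)_29: α=0, u≡27; β=1, v≡1 (mod 29); (27|29)=-1, (1|29)=+1; sign (−1)^0·-1^1·+1^0 = -1.
(a,b)_3: α=-6, u≡2; β=-12, v≡1 (mod 3); (2|3)=-1, (1|3)=+1; sign (−1)^0·-1^-12·+1^-6 = +1.
(2090, -5423 / ℚ) ramifies at {5, 29}: a division algebra.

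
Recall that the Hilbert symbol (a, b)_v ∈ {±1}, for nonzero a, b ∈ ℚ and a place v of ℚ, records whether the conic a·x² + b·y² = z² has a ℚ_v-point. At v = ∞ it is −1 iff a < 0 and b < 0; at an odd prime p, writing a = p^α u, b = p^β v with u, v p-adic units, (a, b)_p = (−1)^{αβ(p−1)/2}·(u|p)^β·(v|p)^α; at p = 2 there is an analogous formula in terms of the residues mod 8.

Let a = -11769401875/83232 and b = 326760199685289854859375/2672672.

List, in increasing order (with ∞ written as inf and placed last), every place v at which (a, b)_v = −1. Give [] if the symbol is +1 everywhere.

[2, 53]

Mod squares: a ≡ -15686, b ≡ 4558. Check v ∈ {∞, 2, 3, 5, 7, 11, 13, 17, 23, 31, 43, 53}.
v=11: a=11^1·(≡9), b=11^2·(≡9) mod 11; (9|11)=+1, (9|11)=+1; (−1)^{1·2·5}·(+1)^2·(+1)^1 = +1.
v=31: a=31^1·(≡3), b=31^2·(≡19) mod 31; (3|31)=-1, (19|31)=+1; (−1)^{1·2·15}·(-1)^2·(+1)^1 = +1.
v=53: a=53^0·(≡45), b=53^1·(≡41) mod 53; (45|53)=-1, (41|53)=-1; (−1)^{0·1·26}·(-1)^1·(-1)^0 = -1.
v=23: a=23^1·(≡8), b=23^0·(≡2) mod 23; (8|23)=+1, (2|23)=+1; (−1)^{1·0·11}·(+1)^0·(+1)^1 = +1.
v=7: a=7^4·(≡4), b=7^8·(≡4) mod 7; (4|7)=+1, (4|7)=+1; (−1)^{4·8·3}·(+1)^8·(+1)^4 = +1.
v=17: a=17^-2·(≡6), b=17^-4·(≡4) mod 17; (6|17)=-1, (4|17)=+1; (−1)^{-2·-4·8}·(-1)^-4·(+1)^-2 = +1.
v=5: a=5^4·(≡1), b=5^6·(≡3) mod 5; (1|5)=+1, (3|5)=-1; (−1)^{4·6·2}·(+1)^6·(-1)^4 = +1.
v=∞: -15686 < 0 and 4558 > 0  ⇒  (a,b)_∞ = +1.
v=3: a=3^-2·(≡1), b=3^4·(≡1) mod 3; (1|3)=+1, (1|3)=+1; (−1)^{-2·4·1}·(+1)^4·(+1)^-2 = +1.
v=2: v_2(a)=-5, v_2(b)=-5; units ≡ 5, 7 (mod 8); ε·ε+αω+βω = 0·1+-5·0+-5·1 ≡ 1  ⇒  (a,b)_2 = -1.
v=13: a=13^0·(≡7), b=13^2·(≡7) mod 13; (7|13)=-1, (7|13)=-1; (−1)^{0·2·6}·(-1)^2·(-1)^0 = +1.
v=43: a=43^0·(≡9), b=43^1·(≡12) mod 43; (9|43)=+1, (12|43)=-1; (−1)^{0·1·21}·(+1)^1·(-1)^0 = +1.
|Ram(-15686, 4558)| = 2, even; anisotropic at {2, 53}.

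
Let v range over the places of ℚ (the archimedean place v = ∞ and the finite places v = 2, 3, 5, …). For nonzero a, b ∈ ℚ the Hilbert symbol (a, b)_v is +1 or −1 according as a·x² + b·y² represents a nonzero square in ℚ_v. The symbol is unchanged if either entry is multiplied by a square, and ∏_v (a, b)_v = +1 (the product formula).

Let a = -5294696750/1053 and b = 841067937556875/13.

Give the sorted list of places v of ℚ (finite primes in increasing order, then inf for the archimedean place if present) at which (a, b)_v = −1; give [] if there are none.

(a, b) ≡ (-26390, 247) mod (ℚ^×)²; places V = {2, 3, 5, 7, 13, 17, 19, 23, 29, ∞}.
(a,b)_19: α=2, u≡9; β=3, v≡18 (mod 19); (9|19)=+1, (18|19)=-1; sign (−1)^0·+1^3·-1^2 = +1.
(a,b)_23: α=0, u≡7; β=2, v≡11 (mod 23); (7|23)=-1, (11|23)=-1; sign (−1)^0·-1^2·-1^0 = +1.
(a,b)_∞: sgn(-26390)=−, sgn(247)=+, so +1.
(a,b)_13: α=-1, u≡7; β=-1, v≡2 (mod 13); (7|13)=-1, (2|13)=-1; sign (−1)^0·-1^-1·-1^-1 = +1.
(a,b)_2: α=1, β=0; u≡5, v≡7 (mod 8); ε(u)ε(v)=0·1, αω(v)=1·0, βω(u)=0·1; sum ≡ 0  ⇒  +1.
(a,b)_7: α=1, u≡3; β=2, v≡2 (mod 7); (3|7)=-1, (2|7)=+1; sign (−1)^0·-1^2·+1^1 = +1.
(a,b)_5: α=3, u≡2; β=4, v≡2 (mod 5); (2|5)=-1, (2|5)=-1; sign (−1)^0·-1^4·-1^3 = -1.
(a,b)_3: α=-4, u≡1; β=2, v≡1 (mod 3); (1|3)=+1, (1|3)=+1; sign (−1)^0·+1^2·+1^-4 = +1.
(a,b)_17: α=2, u≡3; β=0, v≡8 (mod 17); (3|17)=-1, (8|17)=+1; sign (−1)^0·-1^0·+1^2 = +1.
(a,b)_29: α=1, u≡8; β=2, v≡8 (mod 29); (8|29)=-1, (8|29)=-1; sign (−1)^0·-1^2·-1^1 = -1.
(-26390, 247 / ℚ) ramifies at {5, 29}: a division algebra.

[5, 29]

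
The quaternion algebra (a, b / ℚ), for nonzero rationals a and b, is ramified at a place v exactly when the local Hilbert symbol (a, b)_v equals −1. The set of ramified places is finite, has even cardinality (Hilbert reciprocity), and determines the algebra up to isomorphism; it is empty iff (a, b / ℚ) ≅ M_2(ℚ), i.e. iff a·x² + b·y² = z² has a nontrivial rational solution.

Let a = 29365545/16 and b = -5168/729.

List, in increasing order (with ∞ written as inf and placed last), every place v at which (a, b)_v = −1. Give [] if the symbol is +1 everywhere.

[5, 11]

(a, b) ≡ (81345, -323) mod (ℚ^×)²; places V = {2, 3, 5, 11, 17, 19, 29, ∞}.
(a,b)_11: α=1, u≡1; β=0, v≡8 (mod 11); (1|11)=+1, (8|11)=-1; sign (−1)^0·+1^0·-1^1 = -1.
(a,b)_3: α=1, u≡1; β=-6, v≡1 (mod 3); (1|3)=+1, (1|3)=+1; sign (−1)^0·+1^-6·+1^1 = +1.
(a,b)_5: α=1, u≡4; β=0, v≡3 (mod 5); (4|5)=+1, (3|5)=-1; sign (−1)^0·+1^0·-1^1 = -1.
(a,b)_29: α=1, u≡8; β=0, v≡13 (mod 29); (8|29)=-1, (13|29)=+1; sign (−1)^0·-1^0·+1^1 = +1.
(a,b)_17: α=1, u≡2; β=1, v≡16 (mod 17); (2|17)=+1, (16|17)=+1; sign (−1)^0·+1^1·+1^1 = +1.
(a,b)_19: α=2, u≡17; β=1, v≡10 (mod 19); (17|19)=+1, (10|19)=-1; sign (−1)^0·+1^1·-1^2 = +1.
(a,b)_2: α=-4, β=4; u≡1, v≡5 (mod 8); ε(u)ε(v)=0·0, αω(v)=-4·1, βω(u)=4·0; sum ≡ 0  ⇒  +1.
(a,b)_∞: sgn(81345)=+, sgn(-323)=−, so +1.
Ram(81345, -323) = {5, 11}; no ℚ_5-point on the conic.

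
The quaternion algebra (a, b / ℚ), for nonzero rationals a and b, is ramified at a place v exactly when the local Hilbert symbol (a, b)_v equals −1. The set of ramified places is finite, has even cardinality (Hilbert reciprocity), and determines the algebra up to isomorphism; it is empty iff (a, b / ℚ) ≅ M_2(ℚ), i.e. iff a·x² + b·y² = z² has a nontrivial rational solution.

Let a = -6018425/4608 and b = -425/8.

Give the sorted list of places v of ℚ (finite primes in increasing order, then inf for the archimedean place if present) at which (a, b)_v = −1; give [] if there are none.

[2, inf]

(a, b) ≡ (-34, -34) mod (ℚ^×)²; places V = {2, 3, 5, 7, 17, ∞}.
(a,b)_17: α=3, u≡16; β=1, v≡16 (mod 17); (16|17)=+1, (16|17)=+1; sign (−1)^0·+1^1·+1^3 = +1.
(a,b)_5: α=2, u≡1; β=2, v≡1 (mod 5); (1|5)=+1, (1|5)=+1; sign (−1)^0·+1^2·+1^2 = +1.
(a,b)_3: α=-2, u≡2; β=0, v≡2 (mod 3); (2|3)=-1, (2|3)=-1; sign (−1)^0·-1^0·-1^-2 = +1.
(a,b)_∞: sgn(-34)=−, sgn(-34)=−, so -1.
(a,b)_2: α=-9, β=-3; u≡7, v≡7 (mod 8); ε(u)ε(v)=1·1, αω(v)=-9·0, βω(u)=-3·0; sum ≡ 1  ⇒  -1.
(a,b)_7: α=2, u≡2; β=0, v≡2 (mod 7); (2|7)=+1, (2|7)=+1; sign (−1)^0·+1^0·+1^2 = +1.
(-34, -34 / ℚ) ramifies at {2, ∞}: a division algebra.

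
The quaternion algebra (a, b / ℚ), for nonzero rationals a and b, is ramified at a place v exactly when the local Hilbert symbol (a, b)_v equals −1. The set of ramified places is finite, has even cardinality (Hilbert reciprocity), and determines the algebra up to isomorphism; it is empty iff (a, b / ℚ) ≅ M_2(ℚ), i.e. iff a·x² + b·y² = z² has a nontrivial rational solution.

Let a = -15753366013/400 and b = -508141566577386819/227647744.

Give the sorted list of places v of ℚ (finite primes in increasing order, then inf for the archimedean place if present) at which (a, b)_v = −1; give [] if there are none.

Mod squares: a ≡ -150997, b ≡ -2782659. Check v ∈ {∞, 2, 3, 5, 7, 11, 17, 19, 23, 37, 41, 43, 53}.
v=23: a=23^0·(≡10), b=23^-2·(≡19) mod 23; (10|23)=-1, (19|23)=-1; (−1)^{0·-2·11}·(-1)^-2·(-1)^0 = +1.
v=37: a=37^1·(≡25), b=37^1·(≡19) mod 37; (25|37)=+1, (19|37)=-1; (−1)^{1·1·18}·(+1)^1·(-1)^1 = -1.
v=7: a=7^1·(≡3), b=7^4·(≡1) mod 7; (3|7)=-1, (1|7)=+1; (−1)^{1·4·3}·(-1)^4·(+1)^1 = +1.
v=5: a=5^-2·(≡2), b=5^0·(≡4) mod 5; (2|5)=-1, (4|5)=+1; (−1)^{-2·0·2}·(-1)^0·(+1)^-2 = +1.
v=19: a=19^2·(≡3), b=19^2·(≡17) mod 19; (3|19)=-1, (17|19)=+1; (−1)^{2·2·9}·(-1)^2·(+1)^2 = +1.
v=53: a=53^1·(≡24), b=53^1·(≡48) mod 53; (24|53)=+1, (48|53)=-1; (−1)^{1·1·26}·(+1)^1·(-1)^1 = -1.
v=41: a=41^0·(≡26), b=41^-2·(≡24) mod 41; (26|41)=-1, (24|41)=-1; (−1)^{0·-2·20}·(-1)^-2·(-1)^0 = +1.
v=3: a=3^0·(≡2), b=3^7·(≡2) mod 3; (2|3)=-1, (2|3)=-1; (−1)^{0·7·1}·(-1)^7·(-1)^0 = -1.
v=43: a=43^0·(≡26), b=43^1·(≡2) mod 43; (26|43)=-1, (2|43)=-1; (−1)^{0·1·21}·(-1)^1·(-1)^0 = -1.
v=∞: -150997 < 0 and -2782659 < 0  ⇒  (a,b)_∞ = -1.
v=2: v_2(a)=-4, v_2(b)=-8; units ≡ 3, 5 (mod 8); ε·ε+αω+βω = 1·0+-4·1+-8·1 ≡ 0  ⇒  (a,b)_2 = +1.
v=17: a=17^2·(≡10), b=17^2·(≡7) mod 17; (10|17)=-1, (7|17)=-1; (−1)^{2·2·8}·(-1)^2·(-1)^2 = +1.
v=11: a=11^1·(≡4), b=11^1·(≡4) mod 11; (4|11)=+1, (4|11)=+1; (−1)^{1·1·5}·(+1)^1·(+1)^1 = -1.
|Ram(-150997, -2782659)| = 6, even; anisotropic at {3, 11, 37, 43, 53, ∞}.

[3, 11, 37, 43, 53, inf]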